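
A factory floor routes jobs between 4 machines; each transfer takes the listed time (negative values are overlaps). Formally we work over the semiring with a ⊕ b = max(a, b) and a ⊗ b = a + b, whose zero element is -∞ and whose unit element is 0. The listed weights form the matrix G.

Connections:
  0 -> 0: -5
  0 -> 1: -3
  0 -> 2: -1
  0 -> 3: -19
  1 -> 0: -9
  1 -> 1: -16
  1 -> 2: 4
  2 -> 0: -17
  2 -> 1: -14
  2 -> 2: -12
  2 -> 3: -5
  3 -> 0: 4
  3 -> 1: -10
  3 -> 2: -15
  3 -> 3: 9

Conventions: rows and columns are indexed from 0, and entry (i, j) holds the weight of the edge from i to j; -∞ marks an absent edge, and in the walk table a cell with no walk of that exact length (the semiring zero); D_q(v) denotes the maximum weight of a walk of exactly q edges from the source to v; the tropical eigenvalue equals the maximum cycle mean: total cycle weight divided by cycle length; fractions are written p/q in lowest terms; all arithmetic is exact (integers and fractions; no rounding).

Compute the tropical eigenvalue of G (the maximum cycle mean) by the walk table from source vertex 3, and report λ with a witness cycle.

q=0: [-∞, -∞, -∞, 0]
q=1: [4, -10, -15, 9]
q=2: [13, 1, 3, 18]
q=3: [22, 10, 12, 27]
q=4: [31, 19, 21, 36]
Optimal cycle mean attained by: cycle 3->3, total 9, length 1.
Answer: λ = 9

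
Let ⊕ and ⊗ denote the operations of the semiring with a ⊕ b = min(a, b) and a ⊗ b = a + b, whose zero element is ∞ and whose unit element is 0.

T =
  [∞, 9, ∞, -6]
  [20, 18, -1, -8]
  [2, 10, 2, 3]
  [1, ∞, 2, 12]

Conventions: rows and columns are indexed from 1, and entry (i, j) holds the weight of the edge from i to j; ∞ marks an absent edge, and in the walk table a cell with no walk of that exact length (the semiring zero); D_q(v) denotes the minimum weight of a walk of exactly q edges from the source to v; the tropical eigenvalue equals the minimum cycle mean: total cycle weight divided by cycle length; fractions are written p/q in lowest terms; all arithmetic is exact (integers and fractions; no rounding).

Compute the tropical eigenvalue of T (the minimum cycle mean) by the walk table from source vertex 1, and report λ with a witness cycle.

q=0: [0, ∞, ∞, ∞]
q=1: [∞, 9, ∞, -6]
q=2: [-5, 27, -4, 1]
q=3: [-2, 4, -2, -11]
q=4: [-10, 7, -9, -8]
Optimal cycle mean attained by: cycle 1->4->1, total (-6) + 1, length 2.
Answer: λ = -5/2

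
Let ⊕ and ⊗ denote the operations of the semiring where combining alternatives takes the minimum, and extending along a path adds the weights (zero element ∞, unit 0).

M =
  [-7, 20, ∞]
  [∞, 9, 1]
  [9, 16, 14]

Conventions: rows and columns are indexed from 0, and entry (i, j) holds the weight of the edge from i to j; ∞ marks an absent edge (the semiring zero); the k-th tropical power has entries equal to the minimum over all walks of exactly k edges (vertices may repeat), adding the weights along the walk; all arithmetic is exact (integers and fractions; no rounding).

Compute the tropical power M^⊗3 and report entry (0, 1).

M^⊗2:
  [-14, 13, 21]
  [10, 17, 10]
  [2, 25, 17]
M^⊗3:
  [-21, 6, 14]
  [3, 26, 18]
  [-5, 22, 26]
Key observation: the optimum is the walk 0->0->0->1, with weight (-7) + (-7) + 20 = 6.
Optimal value attained by: walk 0->0->0->1.
Answer: (M^⊗3)[0][1] = 6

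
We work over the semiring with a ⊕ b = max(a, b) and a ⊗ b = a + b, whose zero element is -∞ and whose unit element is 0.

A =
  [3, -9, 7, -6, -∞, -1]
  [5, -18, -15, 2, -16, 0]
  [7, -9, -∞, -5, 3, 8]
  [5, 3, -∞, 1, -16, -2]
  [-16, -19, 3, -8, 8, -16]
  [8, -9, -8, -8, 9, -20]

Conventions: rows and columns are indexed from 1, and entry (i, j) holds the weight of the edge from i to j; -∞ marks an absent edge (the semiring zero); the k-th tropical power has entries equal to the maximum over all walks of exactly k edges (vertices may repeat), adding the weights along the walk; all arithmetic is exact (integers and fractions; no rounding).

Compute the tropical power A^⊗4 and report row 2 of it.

A^⊗2:
  [14, -2, 10, 2, 10, 15]
  [8, 5, 12, 3, 9, 4]
  [16, -1, 14, 1, 17, 6]
  [8, 4, 12, 5, 7, 4]
  [10, -5, 11, 0, 16, 11]
  [11, -1, 15, 2, 17, 7]
A^⊗3:
  [23, 6, 21, 8, 24, 18]
  [19, 6, 15, 7, 17, 20]
  [21, 7, 23, 10, 25, 22]
  [19, 8, 15, 7, 15, 20]
  [19, 3, 19, 8, 24, 19]
  [22, 6, 20, 10, 25, 23]
A^⊗4:
  [28, 14, 30, 17, 32, 29]
  [28, 11, 26, 13, 29, 23]
  [30, 14, 28, 18, 33, 31]
  [28, 11, 26, 13, 29, 23]
  [27, 11, 27, 16, 32, 27]
  [31, 14, 29, 17, 33, 28]
Answer: row 2 of A^⊗4 = [28, 11, 26, 13, 29, 23]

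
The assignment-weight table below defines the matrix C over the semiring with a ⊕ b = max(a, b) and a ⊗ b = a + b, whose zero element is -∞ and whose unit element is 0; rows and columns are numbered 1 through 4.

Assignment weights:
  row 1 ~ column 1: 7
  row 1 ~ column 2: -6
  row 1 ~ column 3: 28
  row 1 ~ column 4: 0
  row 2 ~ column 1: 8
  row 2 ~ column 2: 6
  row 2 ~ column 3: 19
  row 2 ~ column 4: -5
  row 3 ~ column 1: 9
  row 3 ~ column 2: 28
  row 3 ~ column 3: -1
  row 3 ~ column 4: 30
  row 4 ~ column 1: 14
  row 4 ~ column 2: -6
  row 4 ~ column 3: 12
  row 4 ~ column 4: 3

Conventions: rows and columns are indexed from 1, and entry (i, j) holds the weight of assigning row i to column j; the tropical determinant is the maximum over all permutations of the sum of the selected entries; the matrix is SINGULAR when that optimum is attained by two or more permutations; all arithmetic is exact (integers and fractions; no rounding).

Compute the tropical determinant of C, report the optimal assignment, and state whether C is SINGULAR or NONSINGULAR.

σ = (1, 2, 3, 4): 7 + 6 + (-1) + 3 = 15
σ = (1, 2, 4, 3): 7 + 6 + 30 + 12 = 55
σ = (1, 3, 2, 4): 7 + 19 + 28 + 3 = 57
σ = (1, 3, 4, 2): 7 + 19 + 30 + (-6) = 50
σ = (1, 4, 2, 3): 7 + (-5) + 28 + 12 = 42
σ = (1, 4, 3, 2): 7 + (-5) + (-1) + (-6) = -5
σ = (2, 1, 3, 4): (-6) + 8 + (-1) + 3 = 4
σ = (2, 1, 4, 3): (-6) + 8 + 30 + 12 = 44
σ = (2, 3, 1, 4): (-6) + 19 + 9 + 3 = 25
σ = (2, 3, 4, 1): (-6) + 19 + 30 + 14 = 57
σ = (2, 4, 1, 3): (-6) + (-5) + 9 + 12 = 10
σ = (2, 4, 3, 1): (-6) + (-5) + (-1) + 14 = 2
σ = (3, 1, 2, 4): 28 + 8 + 28 + 3 = 67
σ = (3, 1, 4, 2): 28 + 8 + 30 + (-6) = 60
σ = (3, 2, 1, 4): 28 + 6 + 9 + 3 = 46
σ = (3, 2, 4, 1): 28 + 6 + 30 + 14 = 78
σ = (3, 4, 1, 2): 28 + (-5) + 9 + (-6) = 26
σ = (3, 4, 2, 1): 28 + (-5) + 28 + 14 = 65
σ = (4, 1, 2, 3): 0 + 8 + 28 + 12 = 48
σ = (4, 1, 3, 2): 0 + 8 + (-1) + (-6) = 1
σ = (4, 2, 1, 3): 0 + 6 + 9 + 12 = 27
σ = (4, 2, 3, 1): 0 + 6 + (-1) + 14 = 19
σ = (4, 3, 1, 2): 0 + 19 + 9 + (-6) = 22
σ = (4, 3, 2, 1): 0 + 19 + 28 + 14 = 61
Optimal value attained by: σ = (3, 2, 4, 1).
Answer: det⊕(C) = 78; verdict: NONSINGULAR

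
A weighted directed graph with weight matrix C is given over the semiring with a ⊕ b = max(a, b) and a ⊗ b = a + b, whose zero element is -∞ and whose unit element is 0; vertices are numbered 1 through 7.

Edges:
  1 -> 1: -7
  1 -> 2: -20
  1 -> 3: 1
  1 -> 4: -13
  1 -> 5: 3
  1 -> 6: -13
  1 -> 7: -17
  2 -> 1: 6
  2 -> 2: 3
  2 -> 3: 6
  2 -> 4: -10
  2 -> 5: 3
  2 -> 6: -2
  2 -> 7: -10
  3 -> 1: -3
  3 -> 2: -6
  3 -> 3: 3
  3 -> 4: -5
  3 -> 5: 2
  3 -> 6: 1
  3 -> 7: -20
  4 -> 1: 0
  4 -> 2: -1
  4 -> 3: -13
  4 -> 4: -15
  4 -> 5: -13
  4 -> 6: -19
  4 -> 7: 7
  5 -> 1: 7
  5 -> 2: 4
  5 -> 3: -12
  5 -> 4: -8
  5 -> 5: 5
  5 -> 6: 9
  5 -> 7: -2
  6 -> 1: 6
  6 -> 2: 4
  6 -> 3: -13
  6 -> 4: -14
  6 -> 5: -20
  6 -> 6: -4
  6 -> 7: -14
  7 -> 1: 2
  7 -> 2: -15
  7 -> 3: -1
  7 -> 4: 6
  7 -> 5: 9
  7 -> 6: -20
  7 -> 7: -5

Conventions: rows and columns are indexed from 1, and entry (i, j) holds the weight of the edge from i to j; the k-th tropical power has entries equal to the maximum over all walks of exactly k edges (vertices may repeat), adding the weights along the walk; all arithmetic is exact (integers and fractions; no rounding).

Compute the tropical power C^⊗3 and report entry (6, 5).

C^⊗2:
  [10, 7, 4, -4, 8, 12, 1]
  [10, 7, 9, 1, 9, 12, 1]
  [9, 6, 6, -2, 7, 11, 2]
  [9, 2, 6, 13, 16, -3, 2]
  [15, 13, 10, 4, 10, 14, 3]
  [10, 7, 10, -6, 9, 2, -6]
  [16, 13, 3, 1, 14, 18, 13]
C^⊗3:
  [18, 16, 13, 7, 13, 17, 6]
  [18, 16, 13, 7, 14, 18, 8]
  [17, 15, 12, 8, 12, 16, 5]
  [23, 20, 10, 8, 21, 25, 20]
  [20, 18, 19, 9, 18, 19, 11]
  [16, 13, 13, 5, 14, 18, 7]
  [24, 22, 19, 19, 22, 23, 12]
Key observation: the optimum is the walk 6->1->5->5, with weight 6 + 3 + 5 = 14.
Optimal value attained by: walk 6->1->5->5.
Answer: (C^⊗3)[6][5] = 14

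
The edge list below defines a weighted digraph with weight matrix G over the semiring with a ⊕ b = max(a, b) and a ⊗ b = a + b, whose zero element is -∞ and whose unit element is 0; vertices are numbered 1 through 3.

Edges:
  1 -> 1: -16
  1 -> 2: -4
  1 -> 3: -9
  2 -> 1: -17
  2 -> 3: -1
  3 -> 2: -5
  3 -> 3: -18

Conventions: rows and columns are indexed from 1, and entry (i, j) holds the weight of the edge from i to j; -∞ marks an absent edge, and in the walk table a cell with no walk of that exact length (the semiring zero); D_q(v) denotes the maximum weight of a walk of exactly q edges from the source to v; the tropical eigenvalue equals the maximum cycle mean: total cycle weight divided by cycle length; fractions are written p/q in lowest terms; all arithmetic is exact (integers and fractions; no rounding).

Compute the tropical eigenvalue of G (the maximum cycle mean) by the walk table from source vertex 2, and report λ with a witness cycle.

q=0: [-∞, 0, -∞]
q=1: [-17, -∞, -1]
q=2: [-33, -6, -19]
q=3: [-23, -24, -7]
Optimal cycle mean attained by: cycle 2->3->2, total (-1) + (-5), length 2.
Answer: λ = -3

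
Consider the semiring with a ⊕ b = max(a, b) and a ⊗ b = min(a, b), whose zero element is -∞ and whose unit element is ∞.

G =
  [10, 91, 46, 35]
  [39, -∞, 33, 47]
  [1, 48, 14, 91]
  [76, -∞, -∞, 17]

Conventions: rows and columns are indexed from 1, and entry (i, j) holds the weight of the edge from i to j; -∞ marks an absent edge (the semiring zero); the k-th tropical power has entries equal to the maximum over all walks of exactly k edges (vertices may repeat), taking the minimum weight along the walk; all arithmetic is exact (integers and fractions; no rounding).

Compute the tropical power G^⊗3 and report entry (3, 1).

G^⊗2:
  [39, 46, 33, 47]
  [47, 39, 39, 35]
  [76, 14, 33, 47]
  [17, 76, 46, 35]
G^⊗3:
  [47, 39, 39, 46]
  [39, 47, 46, 39]
  [47, 76, 46, 35]
  [39, 46, 33, 47]
Key observation: the optimum is the walk 3->2->4->1, with weight 48 min 47 min 76 = 47.
Optimal value attained by: walk 3->2->4->1.
Answer: (G^⊗3)[3][1] = 47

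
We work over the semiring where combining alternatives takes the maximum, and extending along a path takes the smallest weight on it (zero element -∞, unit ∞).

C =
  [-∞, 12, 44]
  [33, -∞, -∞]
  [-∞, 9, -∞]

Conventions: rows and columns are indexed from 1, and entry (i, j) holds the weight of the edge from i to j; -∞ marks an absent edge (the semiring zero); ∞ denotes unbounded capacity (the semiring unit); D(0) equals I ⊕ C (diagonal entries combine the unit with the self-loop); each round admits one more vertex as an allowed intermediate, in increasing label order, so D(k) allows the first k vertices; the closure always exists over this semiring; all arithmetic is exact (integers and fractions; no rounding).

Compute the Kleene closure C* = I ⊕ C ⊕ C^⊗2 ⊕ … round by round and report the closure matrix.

D(0):
  [∞, 12, 44]
  [33, ∞, -∞]
  [-∞, 9, ∞]
D(1):
  [∞, 12, 44]
  [33, ∞, 33]
  [-∞, 9, ∞]
D(2):
  [∞, 12, 44]
  [33, ∞, 33]
  [9, 9, ∞]
D(3):
  [∞, 12, 44]
  [33, ∞, 33]
  [9, 9, ∞]
Answer: C* = [[∞, 12, 44], [33, ∞, 33], [9, 9, ∞]]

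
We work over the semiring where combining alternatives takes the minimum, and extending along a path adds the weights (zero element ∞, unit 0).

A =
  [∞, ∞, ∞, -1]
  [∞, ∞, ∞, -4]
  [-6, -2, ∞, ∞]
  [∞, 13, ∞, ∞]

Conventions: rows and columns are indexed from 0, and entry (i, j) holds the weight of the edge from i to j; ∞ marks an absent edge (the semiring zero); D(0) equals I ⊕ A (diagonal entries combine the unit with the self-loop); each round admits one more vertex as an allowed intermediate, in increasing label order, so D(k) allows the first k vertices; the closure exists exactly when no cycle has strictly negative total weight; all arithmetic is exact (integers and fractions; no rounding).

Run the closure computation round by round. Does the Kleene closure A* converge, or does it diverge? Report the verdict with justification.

D(0):
  [0, ∞, ∞, -1]
  [∞, 0, ∞, -4]
  [-6, -2, 0, ∞]
  [∞, 13, ∞, 0]
D(1):
  [0, ∞, ∞, -1]
  [∞, 0, ∞, -4]
  [-6, -2, 0, -7]
  [∞, 13, ∞, 0]
D(2):
  [0, ∞, ∞, -1]
  [∞, 0, ∞, -4]
  [-6, -2, 0, -7]
  [∞, 13, ∞, 0]
D(3):
  [0, ∞, ∞, -1]
  [∞, 0, ∞, -4]
  [-6, -2, 0, -7]
  [∞, 13, ∞, 0]
D(4):
  [0, 12, ∞, -1]
  [∞, 0, ∞, -4]
  [-6, -2, 0, -7]
  [∞, 13, ∞, 0]
Key observation: every diagonal entry stays at the unit through all rounds, so no improving cycle exists.
Answer: CONVERGES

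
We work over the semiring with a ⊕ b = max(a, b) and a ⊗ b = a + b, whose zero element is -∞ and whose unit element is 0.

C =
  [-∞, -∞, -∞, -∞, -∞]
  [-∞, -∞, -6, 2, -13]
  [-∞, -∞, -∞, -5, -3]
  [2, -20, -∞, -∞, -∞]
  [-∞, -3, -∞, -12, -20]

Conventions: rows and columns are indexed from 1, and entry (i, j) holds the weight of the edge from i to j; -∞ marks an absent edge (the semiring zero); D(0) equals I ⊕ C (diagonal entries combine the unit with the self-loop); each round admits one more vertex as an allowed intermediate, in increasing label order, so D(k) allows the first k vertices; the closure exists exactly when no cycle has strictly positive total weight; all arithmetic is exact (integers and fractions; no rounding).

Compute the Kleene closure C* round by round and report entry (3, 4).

D(0):
  [0, -∞, -∞, -∞, -∞]
  [-∞, 0, -6, 2, -13]
  [-∞, -∞, 0, -5, -3]
  [2, -20, -∞, 0, -∞]
  [-∞, -3, -∞, -12, 0]
D(1):
  [0, -∞, -∞, -∞, -∞]
  [-∞, 0, -6, 2, -13]
  [-∞, -∞, 0, -5, -3]
  [2, -20, -∞, 0, -∞]
  [-∞, -3, -∞, -12, 0]
D(2):
  [0, -∞, -∞, -∞, -∞]
  [-∞, 0, -6, 2, -13]
  [-∞, -∞, 0, -5, -3]
  [2, -20, -26, 0, -33]
  [-∞, -3, -9, -1, 0]
D(3):
  [0, -∞, -∞, -∞, -∞]
  [-∞, 0, -6, 2, -9]
  [-∞, -∞, 0, -5, -3]
  [2, -20, -26, 0, -29]
  [-∞, -3, -9, -1, 0]
D(4):
  [0, -∞, -∞, -∞, -∞]
  [4, 0, -6, 2, -9]
  [-3, -25, 0, -5, -3]
  [2, -20, -26, 0, -29]
  [1, -3, -9, -1, 0]
D(5):
  [0, -∞, -∞, -∞, -∞]
  [4, 0, -6, 2, -9]
  [-2, -6, 0, -4, -3]
  [2, -20, -26, 0, -29]
  [1, -3, -9, -1, 0]
Answer: C*[3][4] = -4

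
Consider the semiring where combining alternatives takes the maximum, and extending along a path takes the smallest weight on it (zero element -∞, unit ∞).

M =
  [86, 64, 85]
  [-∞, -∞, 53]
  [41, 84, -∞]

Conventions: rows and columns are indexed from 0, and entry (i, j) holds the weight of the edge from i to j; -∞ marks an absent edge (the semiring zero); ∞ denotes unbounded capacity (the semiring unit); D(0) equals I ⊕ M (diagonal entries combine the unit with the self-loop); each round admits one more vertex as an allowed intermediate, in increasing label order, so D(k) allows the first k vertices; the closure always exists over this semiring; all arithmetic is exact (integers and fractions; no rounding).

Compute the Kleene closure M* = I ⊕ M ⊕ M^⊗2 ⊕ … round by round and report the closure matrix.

D(0):
  [∞, 64, 85]
  [-∞, ∞, 53]
  [41, 84, ∞]
D(1):
  [∞, 64, 85]
  [-∞, ∞, 53]
  [41, 84, ∞]
D(2):
  [∞, 64, 85]
  [-∞, ∞, 53]
  [41, 84, ∞]
D(3):
  [∞, 84, 85]
  [41, ∞, 53]
  [41, 84, ∞]
Answer: M* = [[∞, 84, 85], [41, ∞, 53], [41, 84, ∞]]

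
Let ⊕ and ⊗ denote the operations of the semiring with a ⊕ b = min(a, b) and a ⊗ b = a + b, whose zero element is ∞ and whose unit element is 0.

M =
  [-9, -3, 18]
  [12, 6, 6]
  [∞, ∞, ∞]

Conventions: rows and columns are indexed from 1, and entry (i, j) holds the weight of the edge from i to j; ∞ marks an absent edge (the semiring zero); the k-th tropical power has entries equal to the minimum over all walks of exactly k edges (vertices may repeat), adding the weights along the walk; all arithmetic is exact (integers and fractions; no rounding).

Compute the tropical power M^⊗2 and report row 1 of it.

M^⊗2:
  [-18, -12, 3]
  [3, 9, 12]
  [∞, ∞, ∞]
Answer: row 1 of M^⊗2 = [-18, -12, 3]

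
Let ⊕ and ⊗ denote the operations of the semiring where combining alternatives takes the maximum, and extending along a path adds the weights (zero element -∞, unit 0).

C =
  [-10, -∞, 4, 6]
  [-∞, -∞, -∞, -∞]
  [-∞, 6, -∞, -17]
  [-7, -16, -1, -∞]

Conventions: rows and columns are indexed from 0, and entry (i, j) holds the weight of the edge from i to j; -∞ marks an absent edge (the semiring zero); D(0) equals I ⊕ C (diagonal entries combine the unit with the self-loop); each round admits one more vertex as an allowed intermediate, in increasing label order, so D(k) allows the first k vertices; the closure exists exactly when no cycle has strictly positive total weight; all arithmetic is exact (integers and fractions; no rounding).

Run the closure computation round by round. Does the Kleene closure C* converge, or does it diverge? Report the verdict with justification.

D(0):
  [0, -∞, 4, 6]
  [-∞, 0, -∞, -∞]
  [-∞, 6, 0, -17]
  [-7, -16, -1, 0]
D(1):
  [0, -∞, 4, 6]
  [-∞, 0, -∞, -∞]
  [-∞, 6, 0, -17]
  [-7, -16, -1, 0]
D(2):
  [0, -∞, 4, 6]
  [-∞, 0, -∞, -∞]
  [-∞, 6, 0, -17]
  [-7, -16, -1, 0]
D(3):
  [0, 10, 4, 6]
  [-∞, 0, -∞, -∞]
  [-∞, 6, 0, -17]
  [-7, 5, -1, 0]
D(4):
  [0, 11, 5, 6]
  [-∞, 0, -∞, -∞]
  [-24, 6, 0, -17]
  [-7, 5, -1, 0]
Key observation: every diagonal entry stays at the unit through all rounds, so no improving cycle exists.
Answer: CONVERGES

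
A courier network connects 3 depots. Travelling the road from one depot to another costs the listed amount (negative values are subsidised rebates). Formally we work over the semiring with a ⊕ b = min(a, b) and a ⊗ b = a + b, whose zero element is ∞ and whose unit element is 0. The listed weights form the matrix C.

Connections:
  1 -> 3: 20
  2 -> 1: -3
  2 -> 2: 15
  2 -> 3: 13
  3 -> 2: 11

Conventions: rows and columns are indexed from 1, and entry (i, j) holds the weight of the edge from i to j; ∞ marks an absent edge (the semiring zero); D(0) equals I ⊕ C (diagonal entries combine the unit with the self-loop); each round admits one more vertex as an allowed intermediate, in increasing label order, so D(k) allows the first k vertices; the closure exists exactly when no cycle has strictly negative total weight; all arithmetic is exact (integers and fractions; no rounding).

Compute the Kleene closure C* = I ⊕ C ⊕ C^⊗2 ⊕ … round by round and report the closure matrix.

D(0):
  [0, ∞, 20]
  [-3, 0, 13]
  [∞, 11, 0]
D(1):
  [0, ∞, 20]
  [-3, 0, 13]
  [∞, 11, 0]
D(2):
  [0, ∞, 20]
  [-3, 0, 13]
  [8, 11, 0]
D(3):
  [0, 31, 20]
  [-3, 0, 13]
  [8, 11, 0]
Answer: C* = [[0, 31, 20], [-3, 0, 13], [8, 11, 0]]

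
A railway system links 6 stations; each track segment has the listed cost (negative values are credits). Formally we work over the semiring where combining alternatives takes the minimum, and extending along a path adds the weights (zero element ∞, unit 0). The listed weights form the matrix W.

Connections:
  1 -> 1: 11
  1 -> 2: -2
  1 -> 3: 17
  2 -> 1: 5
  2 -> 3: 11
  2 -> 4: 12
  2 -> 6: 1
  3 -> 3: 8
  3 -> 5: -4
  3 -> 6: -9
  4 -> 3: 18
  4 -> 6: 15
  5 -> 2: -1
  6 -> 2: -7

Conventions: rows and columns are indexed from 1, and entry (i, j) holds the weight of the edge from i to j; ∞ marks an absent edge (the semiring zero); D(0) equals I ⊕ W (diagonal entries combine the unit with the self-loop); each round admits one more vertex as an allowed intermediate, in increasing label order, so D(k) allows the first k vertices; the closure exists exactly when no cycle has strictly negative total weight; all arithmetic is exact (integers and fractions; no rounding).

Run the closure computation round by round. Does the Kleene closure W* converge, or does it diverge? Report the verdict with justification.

D(0):
  [0, -2, 17, ∞, ∞, ∞]
  [5, 0, 11, 12, ∞, 1]
  [∞, ∞, 0, ∞, -4, -9]
  [∞, ∞, 18, 0, ∞, 15]
  [∞, -1, ∞, ∞, 0, ∞]
  [∞, -7, ∞, ∞, ∞, 0]
D(1):
  [0, -2, 17, ∞, ∞, ∞]
  [5, 0, 11, 12, ∞, 1]
  [∞, ∞, 0, ∞, -4, -9]
  [∞, ∞, 18, 0, ∞, 15]
  [∞, -1, ∞, ∞, 0, ∞]
  [∞, -7, ∞, ∞, ∞, 0]
Detection: at round 2, diagonal entry (6, 6) turns strictly negative.
Key observation: the cycle 6->2->6 has total weight (-7) + 1, which is strictly negative.
Answer: DIVERGES — negative cycle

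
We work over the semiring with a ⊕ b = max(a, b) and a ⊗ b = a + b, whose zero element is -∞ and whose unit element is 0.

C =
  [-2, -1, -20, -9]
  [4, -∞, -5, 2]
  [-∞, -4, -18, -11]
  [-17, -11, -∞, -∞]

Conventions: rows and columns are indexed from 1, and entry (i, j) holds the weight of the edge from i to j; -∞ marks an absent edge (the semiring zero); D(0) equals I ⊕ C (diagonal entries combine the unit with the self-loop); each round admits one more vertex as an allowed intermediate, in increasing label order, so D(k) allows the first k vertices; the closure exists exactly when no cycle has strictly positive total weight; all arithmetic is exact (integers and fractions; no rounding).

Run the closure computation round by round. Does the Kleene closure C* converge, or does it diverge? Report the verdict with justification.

D(0):
  [0, -1, -20, -9]
  [4, 0, -5, 2]
  [-∞, -4, 0, -11]
  [-17, -11, -∞, 0]
Detection: at round 1, diagonal entry (2, 2) turns strictly positive.
Key observation: the cycle 2->1->2 has total weight 4 + (-1), which is strictly positive.
Answer: DIVERGES — positive cycle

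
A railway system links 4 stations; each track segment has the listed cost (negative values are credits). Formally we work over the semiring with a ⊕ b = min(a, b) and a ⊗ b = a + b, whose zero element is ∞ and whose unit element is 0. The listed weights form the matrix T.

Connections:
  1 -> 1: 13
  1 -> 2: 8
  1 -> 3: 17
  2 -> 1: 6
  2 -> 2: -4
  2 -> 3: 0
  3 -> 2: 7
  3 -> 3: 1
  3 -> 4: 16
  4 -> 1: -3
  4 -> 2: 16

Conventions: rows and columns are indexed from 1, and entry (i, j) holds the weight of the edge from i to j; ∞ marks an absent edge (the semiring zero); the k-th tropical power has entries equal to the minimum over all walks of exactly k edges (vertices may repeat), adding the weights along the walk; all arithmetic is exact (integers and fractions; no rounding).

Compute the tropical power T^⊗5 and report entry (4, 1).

T^⊗2:
  [14, 4, 8, 33]
  [2, -8, -4, 16]
  [13, 3, 2, 17]
  [10, 5, 14, ∞]
T^⊗3:
  [10, 0, 4, 24]
  [-2, -12, -8, 12]
  [9, -1, 3, 18]
  [11, 1, 5, 30]
T^⊗4:
  [6, -4, 0, 20]
  [-6, -16, -12, 8]
  [5, -5, -1, 19]
  [7, -3, 1, 21]
T^⊗5:
  [2, -8, -4, 16]
  [-10, -20, -16, 4]
  [1, -9, -5, 15]
  [3, -7, -3, 17]
Key observation: the optimum is the walk 4->1->2->2->2->1, with weight (-3) + 8 + (-4) + (-4) + 6 = 3.
Optimal value attained by: walk 4->1->2->2->2->1.
Answer: (T^⊗5)[4][1] = 3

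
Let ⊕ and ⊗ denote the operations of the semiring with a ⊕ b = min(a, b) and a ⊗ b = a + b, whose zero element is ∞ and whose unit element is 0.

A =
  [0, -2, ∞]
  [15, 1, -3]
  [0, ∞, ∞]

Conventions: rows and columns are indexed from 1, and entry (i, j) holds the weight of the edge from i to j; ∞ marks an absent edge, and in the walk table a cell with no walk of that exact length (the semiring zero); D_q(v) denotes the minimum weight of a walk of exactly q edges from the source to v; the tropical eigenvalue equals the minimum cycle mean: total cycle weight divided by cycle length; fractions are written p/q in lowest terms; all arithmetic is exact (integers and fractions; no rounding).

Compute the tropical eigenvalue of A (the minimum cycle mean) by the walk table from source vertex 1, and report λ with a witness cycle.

q=0: [0, ∞, ∞]
q=1: [0, -2, ∞]
q=2: [0, -2, -5]
q=3: [-5, -2, -5]
Optimal cycle mean attained by: cycle 1->2->3->1, total (-2) + (-3) + 0, length 3.
Answer: λ = -5/3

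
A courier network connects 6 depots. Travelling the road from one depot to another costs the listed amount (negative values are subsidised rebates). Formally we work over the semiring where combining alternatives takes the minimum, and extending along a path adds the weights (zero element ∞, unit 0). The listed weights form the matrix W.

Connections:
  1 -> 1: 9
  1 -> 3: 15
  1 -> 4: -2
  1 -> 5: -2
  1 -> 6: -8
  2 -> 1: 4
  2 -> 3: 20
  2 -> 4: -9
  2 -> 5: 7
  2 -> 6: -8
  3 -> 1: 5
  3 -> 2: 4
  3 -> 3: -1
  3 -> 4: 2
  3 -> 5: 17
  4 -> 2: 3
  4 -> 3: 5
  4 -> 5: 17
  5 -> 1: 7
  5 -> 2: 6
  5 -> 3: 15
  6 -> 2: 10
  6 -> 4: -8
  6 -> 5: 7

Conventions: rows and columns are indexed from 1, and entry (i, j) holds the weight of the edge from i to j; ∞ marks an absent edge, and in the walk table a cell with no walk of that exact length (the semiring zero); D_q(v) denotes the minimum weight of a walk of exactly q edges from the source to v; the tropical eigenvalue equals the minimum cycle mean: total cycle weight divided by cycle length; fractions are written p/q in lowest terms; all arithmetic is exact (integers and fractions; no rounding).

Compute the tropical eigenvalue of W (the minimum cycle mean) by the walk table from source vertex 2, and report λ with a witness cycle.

q=0: [∞, 0, ∞, ∞, ∞, ∞]
q=1: [4, ∞, 20, -9, 7, -8]
q=2: [13, -6, -4, -16, -1, -4]
q=3: [-2, -13, -11, -15, 1, -14]
q=4: [-9, -12, -12, -22, -7, -21]
q=5: [-8, -19, -17, -29, -14, -20]
q=6: [-15, -26, -24, -28, -13, -27]
Optimal cycle mean attained by: cycle 2->6->4->2, total (-8) + (-8) + 3, length 3.
Answer: λ = -13/3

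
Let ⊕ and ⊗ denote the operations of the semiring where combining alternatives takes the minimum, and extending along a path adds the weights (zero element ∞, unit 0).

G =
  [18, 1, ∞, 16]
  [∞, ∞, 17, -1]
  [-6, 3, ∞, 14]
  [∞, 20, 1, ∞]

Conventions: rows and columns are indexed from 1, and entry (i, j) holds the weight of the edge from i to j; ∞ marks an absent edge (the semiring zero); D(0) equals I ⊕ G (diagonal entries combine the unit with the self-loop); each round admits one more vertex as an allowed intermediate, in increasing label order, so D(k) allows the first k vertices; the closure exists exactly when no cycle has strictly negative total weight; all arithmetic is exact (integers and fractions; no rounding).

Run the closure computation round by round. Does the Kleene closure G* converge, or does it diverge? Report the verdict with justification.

D(0):
  [0, 1, ∞, 16]
  [∞, 0, 17, -1]
  [-6, 3, 0, 14]
  [∞, 20, 1, 0]
D(1):
  [0, 1, ∞, 16]
  [∞, 0, 17, -1]
  [-6, -5, 0, 10]
  [∞, 20, 1, 0]
D(2):
  [0, 1, 18, 0]
  [∞, 0, 17, -1]
  [-6, -5, 0, -6]
  [∞, 20, 1, 0]
Detection: at round 3, diagonal entry (4, 4) turns strictly negative.
Key observation: the cycle 4->3->1->2->4 has total weight 1 + (-6) + 1 + (-1), which is strictly negative.
Answer: DIVERGES — negative cycle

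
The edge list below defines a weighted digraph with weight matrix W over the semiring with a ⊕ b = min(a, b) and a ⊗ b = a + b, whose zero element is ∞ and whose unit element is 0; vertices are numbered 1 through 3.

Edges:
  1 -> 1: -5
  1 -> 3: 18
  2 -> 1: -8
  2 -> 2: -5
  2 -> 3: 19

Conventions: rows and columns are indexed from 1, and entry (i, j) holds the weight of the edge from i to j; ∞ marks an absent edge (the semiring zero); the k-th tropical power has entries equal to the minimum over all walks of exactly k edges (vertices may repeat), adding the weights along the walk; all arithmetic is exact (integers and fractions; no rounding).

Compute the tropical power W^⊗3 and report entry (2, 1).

W^⊗2:
  [-10, ∞, 13]
  [-13, -10, 10]
  [∞, ∞, ∞]
W^⊗3:
  [-15, ∞, 8]
  [-18, -15, 5]
  [∞, ∞, ∞]
Key observation: the optimum is the walk 2->1->1->1, with weight (-8) + (-5) + (-5) = -18.
Optimal value attained by: walk 2->1->1->1.
Answer: (W^⊗3)[2][1] = -18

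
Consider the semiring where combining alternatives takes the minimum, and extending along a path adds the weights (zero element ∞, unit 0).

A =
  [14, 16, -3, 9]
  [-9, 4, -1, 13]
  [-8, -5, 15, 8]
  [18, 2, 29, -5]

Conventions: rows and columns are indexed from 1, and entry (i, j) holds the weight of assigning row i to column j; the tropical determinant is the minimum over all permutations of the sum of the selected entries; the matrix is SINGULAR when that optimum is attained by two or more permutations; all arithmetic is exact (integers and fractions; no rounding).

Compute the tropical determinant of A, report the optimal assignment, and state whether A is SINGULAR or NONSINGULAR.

σ = (1, 2, 3, 4): 14 + 4 + 15 + (-5) = 28
σ = (1, 2, 4, 3): 14 + 4 + 8 + 29 = 55
σ = (1, 3, 2, 4): 14 + (-1) + (-5) + (-5) = 3
σ = (1, 3, 4, 2): 14 + (-1) + 8 + 2 = 23
σ = (1, 4, 2, 3): 14 + 13 + (-5) + 29 = 51
σ = (1, 4, 3, 2): 14 + 13 + 15 + 2 = 44
σ = (2, 1, 3, 4): 16 + (-9) + 15 + (-5) = 17
σ = (2, 1, 4, 3): 16 + (-9) + 8 + 29 = 44
σ = (2, 3, 1, 4): 16 + (-1) + (-8) + (-5) = 2
σ = (2, 3, 4, 1): 16 + (-1) + 8 + 18 = 41
σ = (2, 4, 1, 3): 16 + 13 + (-8) + 29 = 50
σ = (2, 4, 3, 1): 16 + 13 + 15 + 18 = 62
σ = (3, 1, 2, 4): (-3) + (-9) + (-5) + (-5) = -22
σ = (3, 1, 4, 2): (-3) + (-9) + 8 + 2 = -2
σ = (3, 2, 1, 4): (-3) + 4 + (-8) + (-5) = -12
σ = (3, 2, 4, 1): (-3) + 4 + 8 + 18 = 27
σ = (3, 4, 1, 2): (-3) + 13 + (-8) + 2 = 4
σ = (3, 4, 2, 1): (-3) + 13 + (-5) + 18 = 23
σ = (4, 1, 2, 3): 9 + (-9) + (-5) + 29 = 24
σ = (4, 1, 3, 2): 9 + (-9) + 15 + 2 = 17
σ = (4, 2, 1, 3): 9 + 4 + (-8) + 29 = 34
σ = (4, 2, 3, 1): 9 + 4 + 15 + 18 = 46
σ = (4, 3, 1, 2): 9 + (-1) + (-8) + 2 = 2
σ = (4, 3, 2, 1): 9 + (-1) + (-5) + 18 = 21
Optimal value attained by: σ = (3, 1, 2, 4).
Answer: det⊕(A) = -22; verdict: NONSINGULAR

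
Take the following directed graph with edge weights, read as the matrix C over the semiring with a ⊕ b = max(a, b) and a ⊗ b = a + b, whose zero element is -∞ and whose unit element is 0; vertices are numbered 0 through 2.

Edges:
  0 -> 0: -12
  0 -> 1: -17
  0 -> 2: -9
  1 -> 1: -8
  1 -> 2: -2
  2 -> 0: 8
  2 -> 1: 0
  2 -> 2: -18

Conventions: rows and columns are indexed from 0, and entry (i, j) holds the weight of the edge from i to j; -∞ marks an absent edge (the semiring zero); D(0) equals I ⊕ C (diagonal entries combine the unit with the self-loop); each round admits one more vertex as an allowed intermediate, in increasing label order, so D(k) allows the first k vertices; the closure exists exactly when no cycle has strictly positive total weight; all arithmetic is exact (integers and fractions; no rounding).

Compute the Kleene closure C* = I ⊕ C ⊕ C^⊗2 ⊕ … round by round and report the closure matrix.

D(0):
  [0, -17, -9]
  [-∞, 0, -2]
  [8, 0, 0]
D(1):
  [0, -17, -9]
  [-∞, 0, -2]
  [8, 0, 0]
D(2):
  [0, -17, -9]
  [-∞, 0, -2]
  [8, 0, 0]
D(3):
  [0, -9, -9]
  [6, 0, -2]
  [8, 0, 0]
Answer: C* = [[0, -9, -9], [6, 0, -2], [8, 0, 0]]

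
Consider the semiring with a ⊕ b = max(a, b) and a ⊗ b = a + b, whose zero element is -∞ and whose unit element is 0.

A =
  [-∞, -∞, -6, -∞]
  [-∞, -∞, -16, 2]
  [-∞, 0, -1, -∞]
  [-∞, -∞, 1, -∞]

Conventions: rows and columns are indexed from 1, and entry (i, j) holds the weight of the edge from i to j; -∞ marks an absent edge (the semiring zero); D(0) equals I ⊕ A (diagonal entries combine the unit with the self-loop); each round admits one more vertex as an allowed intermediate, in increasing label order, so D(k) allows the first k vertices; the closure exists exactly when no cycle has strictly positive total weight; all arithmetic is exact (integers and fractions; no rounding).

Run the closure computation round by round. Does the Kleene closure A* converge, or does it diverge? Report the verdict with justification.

D(0):
  [0, -∞, -6, -∞]
  [-∞, 0, -16, 2]
  [-∞, 0, 0, -∞]
  [-∞, -∞, 1, 0]
D(1):
  [0, -∞, -6, -∞]
  [-∞, 0, -16, 2]
  [-∞, 0, 0, -∞]
  [-∞, -∞, 1, 0]
D(2):
  [0, -∞, -6, -∞]
  [-∞, 0, -16, 2]
  [-∞, 0, 0, 2]
  [-∞, -∞, 1, 0]
Detection: at round 3, diagonal entry (4, 4) turns strictly positive.
Key observation: the cycle 4->3->2->4 has total weight 1 + 0 + 2, which is strictly positive.
Answer: DIVERGES — positive cycle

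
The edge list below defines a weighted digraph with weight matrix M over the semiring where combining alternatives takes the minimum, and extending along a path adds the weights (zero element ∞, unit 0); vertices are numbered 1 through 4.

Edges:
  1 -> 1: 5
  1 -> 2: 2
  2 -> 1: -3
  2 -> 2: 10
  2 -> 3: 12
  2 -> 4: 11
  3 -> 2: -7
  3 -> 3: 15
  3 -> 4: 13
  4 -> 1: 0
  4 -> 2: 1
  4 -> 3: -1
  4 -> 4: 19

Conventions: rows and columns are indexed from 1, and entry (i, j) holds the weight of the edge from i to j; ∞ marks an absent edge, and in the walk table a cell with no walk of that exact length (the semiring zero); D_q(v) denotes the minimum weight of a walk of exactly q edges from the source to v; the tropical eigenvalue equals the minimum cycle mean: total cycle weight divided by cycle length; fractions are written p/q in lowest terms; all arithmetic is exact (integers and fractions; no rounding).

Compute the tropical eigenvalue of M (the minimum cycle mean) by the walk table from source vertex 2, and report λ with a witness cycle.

q=0: [∞, 0, ∞, ∞]
q=1: [-3, 10, 12, 11]
q=2: [2, -1, 10, 21]
q=3: [-4, 3, 11, 10]
q=4: [0, -2, 9, 14]
Optimal cycle mean attained by: cycle 1->2->1, total 2 + (-3), length 2.
Answer: λ = -1/2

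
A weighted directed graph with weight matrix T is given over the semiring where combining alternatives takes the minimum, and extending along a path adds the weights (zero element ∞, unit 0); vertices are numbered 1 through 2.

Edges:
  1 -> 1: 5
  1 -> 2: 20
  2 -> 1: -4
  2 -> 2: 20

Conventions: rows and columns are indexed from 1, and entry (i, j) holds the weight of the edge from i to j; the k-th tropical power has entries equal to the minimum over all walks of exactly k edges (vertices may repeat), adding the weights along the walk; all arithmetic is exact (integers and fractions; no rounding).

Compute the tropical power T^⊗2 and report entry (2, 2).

T^⊗2:
  [10, 25]
  [1, 16]
Key observation: the optimum is the walk 2->1->2, with weight (-4) + 20 = 16.
Optimal value attained by: walk 2->1->2.
Answer: (T^⊗2)[2][2] = 16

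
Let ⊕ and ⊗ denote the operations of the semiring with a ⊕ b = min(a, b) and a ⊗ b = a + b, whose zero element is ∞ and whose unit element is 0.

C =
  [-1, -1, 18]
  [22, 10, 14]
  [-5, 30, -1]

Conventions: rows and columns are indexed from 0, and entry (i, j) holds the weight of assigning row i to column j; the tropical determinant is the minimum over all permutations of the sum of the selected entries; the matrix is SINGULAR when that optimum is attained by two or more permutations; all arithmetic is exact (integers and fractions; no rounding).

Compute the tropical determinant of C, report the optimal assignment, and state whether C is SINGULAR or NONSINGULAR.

σ = (0, 1, 2): (-1) + 10 + (-1) = 8
σ = (0, 2, 1): (-1) + 14 + 30 = 43
σ = (1, 0, 2): (-1) + 22 + (-1) = 20
σ = (1, 2, 0): (-1) + 14 + (-5) = 8
σ = (2, 0, 1): 18 + 22 + 30 = 70
σ = (2, 1, 0): 18 + 10 + (-5) = 23
Optimal value attained by: σ = (0, 1, 2).
Answer: det⊕(C) = 8; verdict: SINGULAR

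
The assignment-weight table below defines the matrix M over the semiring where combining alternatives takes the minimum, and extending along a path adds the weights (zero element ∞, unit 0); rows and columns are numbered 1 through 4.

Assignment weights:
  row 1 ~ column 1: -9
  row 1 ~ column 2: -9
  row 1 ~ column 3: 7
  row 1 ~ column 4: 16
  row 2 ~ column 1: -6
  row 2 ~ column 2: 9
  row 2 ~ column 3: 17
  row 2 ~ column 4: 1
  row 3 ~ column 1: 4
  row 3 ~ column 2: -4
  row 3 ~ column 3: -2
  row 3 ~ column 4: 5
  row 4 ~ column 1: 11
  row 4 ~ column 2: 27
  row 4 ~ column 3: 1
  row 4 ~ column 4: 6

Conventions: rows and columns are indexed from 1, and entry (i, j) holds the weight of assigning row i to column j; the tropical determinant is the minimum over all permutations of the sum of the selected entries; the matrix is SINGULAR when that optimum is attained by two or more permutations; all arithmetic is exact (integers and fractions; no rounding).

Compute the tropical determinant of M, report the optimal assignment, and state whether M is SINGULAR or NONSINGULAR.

σ = (1, 2, 3, 4): (-9) + 9 + (-2) + 6 = 4
σ = (1, 2, 4, 3): (-9) + 9 + 5 + 1 = 6
σ = (1, 3, 2, 4): (-9) + 17 + (-4) + 6 = 10
σ = (1, 3, 4, 2): (-9) + 17 + 5 + 27 = 40
σ = (1, 4, 2, 3): (-9) + 1 + (-4) + 1 = -11
σ = (1, 4, 3, 2): (-9) + 1 + (-2) + 27 = 17
σ = (2, 1, 3, 4): (-9) + (-6) + (-2) + 6 = -11
σ = (2, 1, 4, 3): (-9) + (-6) + 5 + 1 = -9
σ = (2, 3, 1, 4): (-9) + 17 + 4 + 6 = 18
σ = (2, 3, 4, 1): (-9) + 17 + 5 + 11 = 24
σ = (2, 4, 1, 3): (-9) + 1 + 4 + 1 = -3
σ = (2, 4, 3, 1): (-9) + 1 + (-2) + 11 = 1
σ = (3, 1, 2, 4): 7 + (-6) + (-4) + 6 = 3
σ = (3, 1, 4, 2): 7 + (-6) + 5 + 27 = 33
σ = (3, 2, 1, 4): 7 + 9 + 4 + 6 = 26
σ = (3, 2, 4, 1): 7 + 9 + 5 + 11 = 32
σ = (3, 4, 1, 2): 7 + 1 + 4 + 27 = 39
σ = (3, 4, 2, 1): 7 + 1 + (-4) + 11 = 15
σ = (4, 1, 2, 3): 16 + (-6) + (-4) + 1 = 7
σ = (4, 1, 3, 2): 16 + (-6) + (-2) + 27 = 35
σ = (4, 2, 1, 3): 16 + 9 + 4 + 1 = 30
σ = (4, 2, 3, 1): 16 + 9 + (-2) + 11 = 34
σ = (4, 3, 1, 2): 16 + 17 + 4 + 27 = 64
σ = (4, 3, 2, 1): 16 + 17 + (-4) + 11 = 40
Optimal value attained by: σ = (1, 4, 2, 3).
Answer: det⊕(M) = -11; verdict: SINGULAR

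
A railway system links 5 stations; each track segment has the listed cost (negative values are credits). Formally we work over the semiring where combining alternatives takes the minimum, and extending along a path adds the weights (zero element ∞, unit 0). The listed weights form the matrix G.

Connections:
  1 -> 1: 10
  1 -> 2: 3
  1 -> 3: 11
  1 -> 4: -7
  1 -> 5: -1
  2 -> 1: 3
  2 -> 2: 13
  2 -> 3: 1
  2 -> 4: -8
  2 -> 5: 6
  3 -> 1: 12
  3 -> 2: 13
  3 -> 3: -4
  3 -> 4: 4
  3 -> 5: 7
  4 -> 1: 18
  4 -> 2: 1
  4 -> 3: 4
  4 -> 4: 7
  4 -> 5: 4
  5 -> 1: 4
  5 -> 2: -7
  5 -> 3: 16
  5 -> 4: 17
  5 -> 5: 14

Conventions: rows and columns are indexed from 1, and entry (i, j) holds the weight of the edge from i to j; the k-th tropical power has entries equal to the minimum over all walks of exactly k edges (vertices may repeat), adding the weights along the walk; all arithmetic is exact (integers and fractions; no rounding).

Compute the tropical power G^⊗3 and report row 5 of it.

G^⊗2:
  [3, -8, -3, -5, -3]
  [10, -7, -4, -4, -4]
  [8, 0, -8, 0, 3]
  [4, -3, 0, -7, 7]
  [-4, 6, -6, -15, -1]
G^⊗3:
  [-5, -10, -7, -16, -2]
  [-4, -11, -8, -15, -1]
  [3, -4, -12, -8, -1]
  [0, -6, -4, -11, -3]
  [3, -14, -11, -11, -11]
Answer: row 5 of G^⊗3 = [3, -14, -11, -11, -11]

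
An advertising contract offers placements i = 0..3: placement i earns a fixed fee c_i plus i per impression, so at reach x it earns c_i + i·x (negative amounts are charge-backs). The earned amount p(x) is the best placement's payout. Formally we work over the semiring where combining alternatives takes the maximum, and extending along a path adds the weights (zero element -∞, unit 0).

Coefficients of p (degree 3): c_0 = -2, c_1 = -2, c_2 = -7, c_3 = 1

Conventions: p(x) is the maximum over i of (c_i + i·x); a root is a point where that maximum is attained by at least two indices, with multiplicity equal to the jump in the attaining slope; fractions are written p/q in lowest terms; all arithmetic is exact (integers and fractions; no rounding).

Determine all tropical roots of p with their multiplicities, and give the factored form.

hull edge (i=0, c=-2) to (i=3, c=1): slope 1, span 3
Factored form: p(x) = 1 ⊗ (x ⊕ (-1)) ⊗ (x ⊕ (-1)) ⊗ (x ⊕ (-1))
Answer: roots = -1 (mult 3)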